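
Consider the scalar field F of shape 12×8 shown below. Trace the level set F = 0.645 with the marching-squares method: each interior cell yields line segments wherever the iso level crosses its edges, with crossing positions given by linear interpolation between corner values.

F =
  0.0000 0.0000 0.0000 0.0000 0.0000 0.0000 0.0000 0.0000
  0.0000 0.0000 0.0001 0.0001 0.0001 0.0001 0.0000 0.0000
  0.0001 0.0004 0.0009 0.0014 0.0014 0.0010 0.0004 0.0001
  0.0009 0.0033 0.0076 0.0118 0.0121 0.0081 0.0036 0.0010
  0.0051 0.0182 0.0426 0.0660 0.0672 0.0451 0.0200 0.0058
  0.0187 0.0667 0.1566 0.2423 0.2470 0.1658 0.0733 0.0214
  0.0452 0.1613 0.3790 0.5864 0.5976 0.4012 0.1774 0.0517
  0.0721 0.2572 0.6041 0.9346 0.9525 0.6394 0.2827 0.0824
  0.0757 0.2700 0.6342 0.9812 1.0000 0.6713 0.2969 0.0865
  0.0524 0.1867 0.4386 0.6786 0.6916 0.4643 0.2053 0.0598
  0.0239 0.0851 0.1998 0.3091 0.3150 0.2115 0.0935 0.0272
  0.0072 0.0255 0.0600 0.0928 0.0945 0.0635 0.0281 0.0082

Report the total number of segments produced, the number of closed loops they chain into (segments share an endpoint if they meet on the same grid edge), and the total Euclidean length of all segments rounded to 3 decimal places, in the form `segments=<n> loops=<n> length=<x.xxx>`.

segments=12 loops=1 length=9.558

cell (6,2): code 0100 → (6.168,3.000)–(7.000,2.124)
cell (6,3): code 1100 → (6.134,4.000)–(6.168,3.000)
cell (6,4): code 1000 → (7.000,4.982)–(6.134,4.000)
cell (7,2): code 0110 → (7.000,2.124)–(8.000,2.031)
cell (7,4): code 1101 → (7.176,5.000)–(7.000,4.982)
cell (7,5): code 1000 → (8.000,5.070)–(7.176,5.000)
cell (8,2): code 0110 → (8.000,2.031)–(9.000,2.860)
cell (8,4): code 1011 → (9.000,4.205)–(8.127,5.000)
cell (8,5): code 0001 → (8.127,5.000)–(8.000,5.070)
cell (9,2): code 0010 → (9.000,2.860)–(9.091,3.000)
cell (9,3): code 0011 → (9.091,3.000)–(9.124,4.000)
cell (9,4): code 0001 → (9.124,4.000)–(9.000,4.205)
total: 12 segments, chained into 1 closed loop(s), length Σ = 9.558252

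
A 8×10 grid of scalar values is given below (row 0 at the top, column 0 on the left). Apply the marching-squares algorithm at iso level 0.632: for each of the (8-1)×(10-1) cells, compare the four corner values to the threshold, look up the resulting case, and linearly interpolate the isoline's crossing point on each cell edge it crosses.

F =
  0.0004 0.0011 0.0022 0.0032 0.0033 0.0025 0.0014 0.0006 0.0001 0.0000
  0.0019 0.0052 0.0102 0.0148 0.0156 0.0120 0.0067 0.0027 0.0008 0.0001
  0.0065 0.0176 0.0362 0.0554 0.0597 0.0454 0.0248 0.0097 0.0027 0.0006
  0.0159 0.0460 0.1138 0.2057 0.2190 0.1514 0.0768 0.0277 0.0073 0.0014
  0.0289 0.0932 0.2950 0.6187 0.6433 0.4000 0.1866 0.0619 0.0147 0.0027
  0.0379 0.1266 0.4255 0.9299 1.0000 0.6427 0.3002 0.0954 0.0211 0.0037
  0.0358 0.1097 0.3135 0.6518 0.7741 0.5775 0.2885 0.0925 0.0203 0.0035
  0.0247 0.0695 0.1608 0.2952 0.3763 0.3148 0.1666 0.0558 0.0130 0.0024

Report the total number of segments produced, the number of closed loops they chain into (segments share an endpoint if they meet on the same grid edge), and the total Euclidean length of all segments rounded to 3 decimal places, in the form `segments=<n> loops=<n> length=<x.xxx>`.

cell (3,3): code 0100 → (3.973,4.000)–(4.000,3.541)
cell (3,4): code 1000 → (4.000,4.046)–(3.973,4.000)
cell (4,2): code 0100 → (4.043,3.000)–(5.000,2.409)
cell (4,3): code 1110 → (4.000,3.541)–(4.043,3.000)
cell (4,4): code 1101 → (4.956,5.000)–(4.000,4.046)
cell (4,5): code 1000 → (5.000,5.031)–(4.956,5.000)
cell (5,2): code 0110 → (5.000,2.409)–(6.000,2.941)
cell (5,4): code 1011 → (6.000,4.723)–(5.164,5.000)
cell (5,5): code 0001 → (5.164,5.000)–(5.000,5.031)
cell (6,2): code 0010 → (6.000,2.941)–(6.056,3.000)
cell (6,3): code 0011 → (6.056,3.000)–(6.357,4.000)
cell (6,4): code 0001 → (6.357,4.000)–(6.000,4.723)
total: 12 segments, chained into 1 closed loop(s), length Σ = 7.696914

segments=12 loops=1 length=7.697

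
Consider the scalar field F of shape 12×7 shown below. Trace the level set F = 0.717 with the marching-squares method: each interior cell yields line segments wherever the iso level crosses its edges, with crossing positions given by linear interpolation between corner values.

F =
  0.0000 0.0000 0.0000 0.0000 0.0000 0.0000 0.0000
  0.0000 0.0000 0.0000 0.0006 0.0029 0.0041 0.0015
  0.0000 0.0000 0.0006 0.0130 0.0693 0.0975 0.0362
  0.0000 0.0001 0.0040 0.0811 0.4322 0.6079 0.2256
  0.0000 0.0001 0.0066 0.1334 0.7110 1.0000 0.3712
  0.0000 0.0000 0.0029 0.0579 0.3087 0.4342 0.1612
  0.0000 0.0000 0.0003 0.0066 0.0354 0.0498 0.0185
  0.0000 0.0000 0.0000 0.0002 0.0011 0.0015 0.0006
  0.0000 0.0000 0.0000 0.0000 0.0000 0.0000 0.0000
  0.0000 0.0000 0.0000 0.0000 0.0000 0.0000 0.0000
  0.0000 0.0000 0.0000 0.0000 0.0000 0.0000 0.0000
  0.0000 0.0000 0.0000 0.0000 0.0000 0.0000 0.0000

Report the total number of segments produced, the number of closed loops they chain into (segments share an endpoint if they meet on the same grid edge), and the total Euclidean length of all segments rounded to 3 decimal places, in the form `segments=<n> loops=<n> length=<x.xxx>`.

segments=4 loops=1 length=3.840

cell (3,4): code 0100 → (3.278,5.000)–(4.000,4.021)
cell (3,5): code 1000 → (4.000,5.450)–(3.278,5.000)
cell (4,4): code 0010 → (4.000,4.021)–(4.500,5.000)
cell (4,5): code 0001 → (4.500,5.000)–(4.000,5.450)
total: 4 segments, chained into 1 closed loop(s), length Σ = 3.839506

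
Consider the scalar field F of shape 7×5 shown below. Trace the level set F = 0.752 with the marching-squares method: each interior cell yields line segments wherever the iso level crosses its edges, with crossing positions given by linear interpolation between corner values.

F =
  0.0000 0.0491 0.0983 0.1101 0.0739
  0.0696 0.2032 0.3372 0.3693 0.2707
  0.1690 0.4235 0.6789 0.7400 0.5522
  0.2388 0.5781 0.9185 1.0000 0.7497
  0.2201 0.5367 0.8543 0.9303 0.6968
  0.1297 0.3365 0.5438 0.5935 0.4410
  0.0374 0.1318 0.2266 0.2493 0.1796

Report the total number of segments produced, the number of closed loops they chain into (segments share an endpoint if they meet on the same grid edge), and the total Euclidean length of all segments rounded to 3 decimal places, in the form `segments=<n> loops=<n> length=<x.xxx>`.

segments=8 loops=1 length=7.707

cell (2,1): code 0100 → (2.305,2.000)–(3.000,1.511)
cell (2,2): code 1100 → (2.046,3.000)–(2.305,2.000)
cell (2,3): code 1000 → (3.000,3.991)–(2.046,3.000)
cell (3,1): code 0110 → (3.000,1.511)–(4.000,1.678)
cell (3,3): code 1001 → (4.000,3.764)–(3.000,3.991)
cell (4,1): code 0010 → (4.000,1.678)–(4.329,2.000)
cell (4,2): code 0011 → (4.329,2.000)–(4.529,3.000)
cell (4,3): code 0001 → (4.529,3.000)–(4.000,3.764)
total: 8 segments, chained into 1 closed loop(s), length Σ = 7.707152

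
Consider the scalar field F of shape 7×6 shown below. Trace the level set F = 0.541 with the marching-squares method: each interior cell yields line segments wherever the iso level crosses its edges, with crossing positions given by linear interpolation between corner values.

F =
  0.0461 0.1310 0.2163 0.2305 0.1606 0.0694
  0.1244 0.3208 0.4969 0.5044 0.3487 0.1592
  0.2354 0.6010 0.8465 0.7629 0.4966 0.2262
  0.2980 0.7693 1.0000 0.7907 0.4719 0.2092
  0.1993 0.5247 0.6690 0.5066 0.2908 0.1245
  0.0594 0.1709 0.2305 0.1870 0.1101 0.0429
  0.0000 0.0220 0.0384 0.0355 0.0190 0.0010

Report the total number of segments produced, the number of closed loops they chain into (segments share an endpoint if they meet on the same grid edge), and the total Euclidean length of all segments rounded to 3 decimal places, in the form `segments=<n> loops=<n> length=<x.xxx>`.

cell (1,0): code 0100 → (1.786,1.000)–(2.000,0.836)
cell (1,1): code 1100 → (1.126,2.000)–(1.786,1.000)
cell (1,2): code 1100 → (1.142,3.000)–(1.126,2.000)
cell (1,3): code 1000 → (2.000,3.833)–(1.142,3.000)
cell (2,0): code 0110 → (2.000,0.836)–(3.000,0.516)
cell (2,3): code 1001 → (3.000,3.783)–(2.000,3.833)
cell (3,0): code 0010 → (3.000,0.516)–(3.933,1.000)
cell (3,1): code 0111 → (3.933,1.000)–(4.000,1.113)
cell (3,2): code 1011 → (4.000,2.788)–(3.879,3.000)
cell (3,3): code 0001 → (3.879,3.000)–(3.000,3.783)
cell (4,1): code 0010 → (4.000,1.113)–(4.292,2.000)
cell (4,2): code 0001 → (4.292,2.000)–(4.000,2.788)
total: 12 segments, chained into 1 closed loop(s), length Σ = 10.093865

segments=12 loops=1 length=10.094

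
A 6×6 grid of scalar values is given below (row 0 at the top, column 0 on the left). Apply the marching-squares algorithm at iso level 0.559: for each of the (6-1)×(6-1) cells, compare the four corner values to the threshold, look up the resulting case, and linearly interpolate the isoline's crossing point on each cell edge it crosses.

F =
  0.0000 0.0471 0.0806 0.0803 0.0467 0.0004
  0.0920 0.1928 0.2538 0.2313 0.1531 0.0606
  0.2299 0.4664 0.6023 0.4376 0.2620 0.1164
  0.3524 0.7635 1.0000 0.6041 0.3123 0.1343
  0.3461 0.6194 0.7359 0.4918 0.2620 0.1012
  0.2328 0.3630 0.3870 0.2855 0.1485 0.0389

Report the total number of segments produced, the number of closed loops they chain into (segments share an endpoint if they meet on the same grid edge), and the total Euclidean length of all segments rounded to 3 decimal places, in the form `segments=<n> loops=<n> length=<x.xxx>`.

segments=12 loops=1 length=7.950

cell (1,1): code 0100 → (1.876,2.000)–(2.000,1.681)
cell (1,2): code 1000 → (2.000,2.263)–(1.876,2.000)
cell (2,0): code 0100 → (2.312,1.000)–(3.000,0.503)
cell (2,1): code 1110 → (2.000,1.681)–(2.312,1.000)
cell (2,2): code 1101 → (2.729,3.000)–(2.000,2.263)
cell (2,3): code 1000 → (3.000,3.155)–(2.729,3.000)
cell (3,0): code 0110 → (3.000,0.503)–(4.000,0.779)
cell (3,2): code 1011 → (4.000,2.725)–(3.402,3.000)
cell (3,3): code 0001 → (3.402,3.000)–(3.000,3.155)
cell (4,0): code 0010 → (4.000,0.779)–(4.236,1.000)
cell (4,1): code 0011 → (4.236,1.000)–(4.507,2.000)
cell (4,2): code 0001 → (4.507,2.000)–(4.000,2.725)
total: 12 segments, chained into 1 closed loop(s), length Σ = 7.950135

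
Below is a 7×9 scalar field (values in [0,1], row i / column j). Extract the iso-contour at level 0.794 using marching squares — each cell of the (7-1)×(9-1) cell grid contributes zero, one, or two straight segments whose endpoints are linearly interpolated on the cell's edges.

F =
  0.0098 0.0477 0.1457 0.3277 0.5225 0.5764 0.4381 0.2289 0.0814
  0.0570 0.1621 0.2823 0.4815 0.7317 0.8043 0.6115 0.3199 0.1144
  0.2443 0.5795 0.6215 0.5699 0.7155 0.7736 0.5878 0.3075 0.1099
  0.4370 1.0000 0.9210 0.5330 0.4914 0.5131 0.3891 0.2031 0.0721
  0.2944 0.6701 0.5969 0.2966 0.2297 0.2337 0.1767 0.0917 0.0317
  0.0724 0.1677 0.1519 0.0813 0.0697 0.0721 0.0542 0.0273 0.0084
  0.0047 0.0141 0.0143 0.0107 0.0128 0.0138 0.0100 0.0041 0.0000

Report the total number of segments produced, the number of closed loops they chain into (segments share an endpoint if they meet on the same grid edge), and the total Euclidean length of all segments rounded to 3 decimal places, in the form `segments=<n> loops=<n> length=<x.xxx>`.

cell (0,4): code 0100 → (0.955,5.000)–(1.000,4.858)
cell (0,5): code 1000 → (1.000,5.053)–(0.955,5.000)
cell (1,4): code 0010 → (1.000,4.858)–(1.336,5.000)
cell (1,5): code 0001 → (1.336,5.000)–(1.000,5.053)
cell (2,0): code 0100 → (2.510,1.000)–(3.000,0.634)
cell (2,1): code 1100 → (2.576,2.000)–(2.510,1.000)
cell (2,2): code 1000 → (3.000,2.327)–(2.576,2.000)
cell (3,0): code 0010 → (3.000,0.634)–(3.624,1.000)
cell (3,1): code 0011 → (3.624,1.000)–(3.392,2.000)
cell (3,2): code 0001 → (3.392,2.000)–(3.000,2.327)
total: 10 segments, chained into 2 closed loop(s), length Σ = 5.333173

segments=10 loops=2 length=5.333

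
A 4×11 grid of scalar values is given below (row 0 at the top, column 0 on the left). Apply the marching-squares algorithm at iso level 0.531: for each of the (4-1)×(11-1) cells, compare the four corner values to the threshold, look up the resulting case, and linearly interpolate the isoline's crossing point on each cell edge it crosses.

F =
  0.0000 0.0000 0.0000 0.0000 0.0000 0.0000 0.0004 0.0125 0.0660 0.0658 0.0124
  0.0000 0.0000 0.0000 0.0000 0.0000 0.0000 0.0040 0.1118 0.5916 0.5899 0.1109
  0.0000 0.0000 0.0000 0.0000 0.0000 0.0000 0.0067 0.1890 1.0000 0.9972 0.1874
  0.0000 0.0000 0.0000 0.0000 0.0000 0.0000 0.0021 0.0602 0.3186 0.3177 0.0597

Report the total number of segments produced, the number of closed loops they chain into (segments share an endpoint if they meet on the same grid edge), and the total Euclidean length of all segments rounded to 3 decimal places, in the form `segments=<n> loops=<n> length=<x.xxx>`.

cell (0,7): code 0100 → (0.885,8.000)–(1.000,7.874)
cell (0,8): code 1100 → (0.888,9.000)–(0.885,8.000)
cell (0,9): code 1000 → (1.000,9.123)–(0.888,9.000)
cell (1,7): code 0110 → (1.000,7.874)–(2.000,7.422)
cell (1,9): code 1001 → (2.000,9.576)–(1.000,9.123)
cell (2,7): code 0010 → (2.000,7.422)–(2.688,8.000)
cell (2,8): code 0011 → (2.688,8.000)–(2.686,9.000)
cell (2,9): code 0001 → (2.686,9.000)–(2.000,9.576)
total: 8 segments, chained into 1 closed loop(s), length Σ = 6.327333

segments=8 loops=1 length=6.327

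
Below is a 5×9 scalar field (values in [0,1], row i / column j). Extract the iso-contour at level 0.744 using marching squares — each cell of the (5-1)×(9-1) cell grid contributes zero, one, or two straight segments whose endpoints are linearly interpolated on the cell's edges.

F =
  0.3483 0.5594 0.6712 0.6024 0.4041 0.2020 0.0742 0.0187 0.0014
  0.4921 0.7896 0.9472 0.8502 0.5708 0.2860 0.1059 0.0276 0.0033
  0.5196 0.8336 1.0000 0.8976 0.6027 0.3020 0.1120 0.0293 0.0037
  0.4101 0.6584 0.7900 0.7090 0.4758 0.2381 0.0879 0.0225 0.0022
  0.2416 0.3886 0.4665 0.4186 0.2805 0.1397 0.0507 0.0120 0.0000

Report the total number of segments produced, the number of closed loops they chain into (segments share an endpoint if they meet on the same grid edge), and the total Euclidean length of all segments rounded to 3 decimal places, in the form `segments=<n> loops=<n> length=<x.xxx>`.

cell (0,0): code 0100 → (0.802,1.000)–(1.000,0.847)
cell (0,1): code 1100 → (0.264,2.000)–(0.802,1.000)
cell (0,2): code 1100 → (0.571,3.000)–(0.264,2.000)
cell (0,3): code 1000 → (1.000,3.380)–(0.571,3.000)
cell (1,0): code 0110 → (1.000,0.847)–(2.000,0.715)
cell (1,3): code 1001 → (2.000,3.521)–(1.000,3.380)
cell (2,0): code 0010 → (2.000,0.715)–(2.511,1.000)
cell (2,1): code 0111 → (2.511,1.000)–(3.000,1.650)
cell (2,2): code 1011 → (3.000,2.568)–(2.814,3.000)
cell (2,3): code 0001 → (2.814,3.000)–(2.000,3.521)
cell (3,1): code 0010 → (3.000,1.650)–(3.142,2.000)
cell (3,2): code 0001 → (3.142,2.000)–(3.000,2.568)
total: 12 segments, chained into 1 closed loop(s), length Σ = 8.822655

segments=12 loops=1 length=8.823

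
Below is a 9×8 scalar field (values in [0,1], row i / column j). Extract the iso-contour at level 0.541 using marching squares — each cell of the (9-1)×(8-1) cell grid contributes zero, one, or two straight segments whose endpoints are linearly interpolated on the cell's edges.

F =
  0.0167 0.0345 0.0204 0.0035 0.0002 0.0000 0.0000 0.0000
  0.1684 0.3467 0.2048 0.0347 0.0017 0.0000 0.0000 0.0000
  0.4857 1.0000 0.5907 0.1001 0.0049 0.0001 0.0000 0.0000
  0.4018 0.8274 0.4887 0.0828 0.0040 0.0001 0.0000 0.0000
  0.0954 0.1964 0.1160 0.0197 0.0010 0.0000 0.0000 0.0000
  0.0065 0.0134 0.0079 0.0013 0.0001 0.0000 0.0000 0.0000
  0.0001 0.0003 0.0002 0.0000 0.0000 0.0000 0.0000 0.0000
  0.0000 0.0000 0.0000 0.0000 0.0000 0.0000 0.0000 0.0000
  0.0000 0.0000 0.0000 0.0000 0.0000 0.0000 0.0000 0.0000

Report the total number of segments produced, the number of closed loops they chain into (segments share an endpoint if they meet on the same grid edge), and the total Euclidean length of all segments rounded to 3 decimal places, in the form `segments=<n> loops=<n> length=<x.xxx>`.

segments=8 loops=1 length=6.281

cell (1,0): code 0100 → (1.297,1.000)–(2.000,0.108)
cell (1,1): code 1100 → (1.871,2.000)–(1.297,1.000)
cell (1,2): code 1000 → (2.000,2.101)–(1.871,2.000)
cell (2,0): code 0110 → (2.000,0.108)–(3.000,0.327)
cell (2,1): code 1011 → (3.000,1.846)–(2.487,2.000)
cell (2,2): code 0001 → (2.487,2.000)–(2.000,2.101)
cell (3,0): code 0010 → (3.000,0.327)–(3.454,1.000)
cell (3,1): code 0001 → (3.454,1.000)–(3.000,1.846)
total: 8 segments, chained into 1 closed loop(s), length Σ = 6.281006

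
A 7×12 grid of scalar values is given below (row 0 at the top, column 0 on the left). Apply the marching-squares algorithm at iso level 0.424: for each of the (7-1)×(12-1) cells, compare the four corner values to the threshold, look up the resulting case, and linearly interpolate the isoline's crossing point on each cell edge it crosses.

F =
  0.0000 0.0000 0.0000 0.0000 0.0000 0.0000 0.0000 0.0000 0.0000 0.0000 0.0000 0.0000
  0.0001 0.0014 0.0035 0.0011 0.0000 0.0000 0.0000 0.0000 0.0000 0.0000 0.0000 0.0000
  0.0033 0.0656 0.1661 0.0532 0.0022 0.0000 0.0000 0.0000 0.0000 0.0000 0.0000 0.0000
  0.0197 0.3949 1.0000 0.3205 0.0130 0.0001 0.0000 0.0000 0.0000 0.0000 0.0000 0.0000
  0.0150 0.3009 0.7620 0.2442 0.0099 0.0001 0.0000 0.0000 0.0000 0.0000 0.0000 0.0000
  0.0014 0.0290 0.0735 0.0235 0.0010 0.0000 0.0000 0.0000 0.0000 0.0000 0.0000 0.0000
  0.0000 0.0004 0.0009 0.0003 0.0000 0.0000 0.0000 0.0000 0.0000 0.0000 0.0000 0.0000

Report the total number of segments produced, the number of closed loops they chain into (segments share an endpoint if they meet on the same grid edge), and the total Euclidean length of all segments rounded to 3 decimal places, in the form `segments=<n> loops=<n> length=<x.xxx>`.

segments=6 loops=1 length=6.011

cell (2,1): code 0100 → (2.309,2.000)–(3.000,1.048)
cell (2,2): code 1000 → (3.000,2.848)–(2.309,2.000)
cell (3,1): code 0110 → (3.000,1.048)–(4.000,1.267)
cell (3,2): code 1001 → (4.000,2.653)–(3.000,2.848)
cell (4,1): code 0010 → (4.000,1.267)–(4.491,2.000)
cell (4,2): code 0001 → (4.491,2.000)–(4.000,2.653)
total: 6 segments, chained into 1 closed loop(s), length Σ = 6.011072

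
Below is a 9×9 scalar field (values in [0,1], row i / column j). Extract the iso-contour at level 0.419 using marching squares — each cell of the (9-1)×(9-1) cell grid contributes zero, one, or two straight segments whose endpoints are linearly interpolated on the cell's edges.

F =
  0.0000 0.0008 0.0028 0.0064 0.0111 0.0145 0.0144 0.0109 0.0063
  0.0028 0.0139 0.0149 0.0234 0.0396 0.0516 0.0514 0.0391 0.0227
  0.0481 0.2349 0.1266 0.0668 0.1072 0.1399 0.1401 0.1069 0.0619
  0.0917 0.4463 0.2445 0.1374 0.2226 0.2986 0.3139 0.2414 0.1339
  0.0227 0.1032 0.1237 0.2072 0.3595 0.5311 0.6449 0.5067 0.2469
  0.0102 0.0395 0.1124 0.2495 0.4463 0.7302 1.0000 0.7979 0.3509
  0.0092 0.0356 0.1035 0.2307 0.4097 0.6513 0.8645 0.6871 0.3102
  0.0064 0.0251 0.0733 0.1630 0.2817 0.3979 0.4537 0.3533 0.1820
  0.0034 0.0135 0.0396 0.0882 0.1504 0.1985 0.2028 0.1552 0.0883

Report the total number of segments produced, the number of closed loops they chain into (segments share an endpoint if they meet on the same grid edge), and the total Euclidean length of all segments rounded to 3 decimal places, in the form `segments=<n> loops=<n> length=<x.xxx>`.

cell (2,0): code 0100 → (2.871,1.000)–(3.000,0.923)
cell (2,1): code 1000 → (3.000,1.135)–(2.871,1.000)
cell (3,0): code 0010 → (3.000,0.923)–(3.080,1.000)
cell (3,1): code 0001 → (3.080,1.000)–(3.000,1.135)
cell (3,4): code 0100 → (3.518,5.000)–(4.000,4.347)
cell (3,5): code 1100 → (3.318,6.000)–(3.518,5.000)
cell (3,6): code 1100 → (3.669,7.000)–(3.318,6.000)
cell (3,7): code 1000 → (4.000,7.338)–(3.669,7.000)
cell (4,3): code 0100 → (4.685,4.000)–(5.000,3.861)
cell (4,4): code 1110 → (4.000,4.347)–(4.685,4.000)
cell (4,7): code 1001 → (5.000,7.848)–(4.000,7.338)
cell (5,3): code 0010 → (5.000,3.861)–(5.746,4.000)
cell (5,4): code 0111 → (5.746,4.000)–(6.000,4.038)
cell (5,7): code 1001 → (6.000,7.711)–(5.000,7.848)
cell (6,4): code 0010 → (6.000,4.038)–(6.917,5.000)
cell (6,5): code 0111 → (6.917,5.000)–(7.000,5.378)
cell (6,6): code 1011 → (7.000,6.346)–(6.803,7.000)
cell (6,7): code 0001 → (6.803,7.000)–(6.000,7.711)
cell (7,5): code 0010 → (7.000,5.378)–(7.138,6.000)
cell (7,6): code 0001 → (7.138,6.000)–(7.000,6.346)
total: 20 segments, chained into 2 closed loop(s), length Σ = 12.710102

segments=20 loops=2 length=12.710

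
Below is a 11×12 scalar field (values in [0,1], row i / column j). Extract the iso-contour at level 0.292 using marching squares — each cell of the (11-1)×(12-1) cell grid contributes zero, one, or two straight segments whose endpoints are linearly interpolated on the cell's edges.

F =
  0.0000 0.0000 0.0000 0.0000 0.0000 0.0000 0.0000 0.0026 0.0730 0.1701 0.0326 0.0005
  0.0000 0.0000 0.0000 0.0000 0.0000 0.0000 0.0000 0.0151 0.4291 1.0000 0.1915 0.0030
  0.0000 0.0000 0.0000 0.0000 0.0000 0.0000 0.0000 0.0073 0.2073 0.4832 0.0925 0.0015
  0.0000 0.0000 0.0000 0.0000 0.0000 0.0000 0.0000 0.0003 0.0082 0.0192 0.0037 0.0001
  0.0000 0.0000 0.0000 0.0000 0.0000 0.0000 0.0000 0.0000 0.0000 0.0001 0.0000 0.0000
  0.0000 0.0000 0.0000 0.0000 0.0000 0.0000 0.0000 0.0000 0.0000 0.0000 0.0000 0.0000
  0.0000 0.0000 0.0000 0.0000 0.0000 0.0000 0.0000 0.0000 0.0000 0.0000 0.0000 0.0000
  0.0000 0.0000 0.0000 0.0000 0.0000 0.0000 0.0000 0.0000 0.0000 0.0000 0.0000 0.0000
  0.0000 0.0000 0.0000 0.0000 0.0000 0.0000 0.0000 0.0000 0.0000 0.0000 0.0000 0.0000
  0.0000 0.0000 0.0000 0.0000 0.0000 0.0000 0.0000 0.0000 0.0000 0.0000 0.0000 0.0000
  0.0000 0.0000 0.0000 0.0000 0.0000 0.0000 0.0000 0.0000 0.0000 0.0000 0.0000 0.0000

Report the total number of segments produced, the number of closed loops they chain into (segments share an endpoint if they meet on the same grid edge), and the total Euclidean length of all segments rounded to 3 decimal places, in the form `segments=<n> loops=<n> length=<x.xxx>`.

segments=8 loops=1 length=6.544

cell (0,7): code 0100 → (0.615,8.000)–(1.000,7.669)
cell (0,8): code 1100 → (0.147,9.000)–(0.615,8.000)
cell (0,9): code 1000 → (1.000,9.876)–(0.147,9.000)
cell (1,7): code 0010 → (1.000,7.669)–(1.618,8.000)
cell (1,8): code 0111 → (1.618,8.000)–(2.000,8.307)
cell (1,9): code 1001 → (2.000,9.489)–(1.000,9.876)
cell (2,8): code 0010 → (2.000,8.307)–(2.412,9.000)
cell (2,9): code 0001 → (2.412,9.000)–(2.000,9.489)
total: 8 segments, chained into 1 closed loop(s), length Σ = 6.543798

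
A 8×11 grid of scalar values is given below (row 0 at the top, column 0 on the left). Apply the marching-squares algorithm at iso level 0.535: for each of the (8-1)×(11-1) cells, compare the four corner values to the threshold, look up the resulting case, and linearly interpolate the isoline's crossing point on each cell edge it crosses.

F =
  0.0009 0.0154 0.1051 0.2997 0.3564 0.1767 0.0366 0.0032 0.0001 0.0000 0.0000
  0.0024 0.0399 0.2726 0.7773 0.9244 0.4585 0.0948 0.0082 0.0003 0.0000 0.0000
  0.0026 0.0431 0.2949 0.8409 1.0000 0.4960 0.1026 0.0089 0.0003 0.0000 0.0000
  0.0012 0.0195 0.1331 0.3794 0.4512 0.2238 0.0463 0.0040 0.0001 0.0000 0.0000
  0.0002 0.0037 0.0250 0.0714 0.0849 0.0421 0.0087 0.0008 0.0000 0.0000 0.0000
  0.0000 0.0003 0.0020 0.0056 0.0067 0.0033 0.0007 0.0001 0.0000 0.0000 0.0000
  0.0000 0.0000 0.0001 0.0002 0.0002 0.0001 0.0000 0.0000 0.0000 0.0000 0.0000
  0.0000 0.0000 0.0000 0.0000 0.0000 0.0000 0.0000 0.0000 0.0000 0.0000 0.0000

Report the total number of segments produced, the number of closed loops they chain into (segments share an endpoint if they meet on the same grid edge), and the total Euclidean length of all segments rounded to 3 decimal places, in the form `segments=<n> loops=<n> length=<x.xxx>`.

cell (0,2): code 0100 → (0.493,3.000)–(1.000,2.520)
cell (0,3): code 1100 → (0.314,4.000)–(0.493,3.000)
cell (0,4): code 1000 → (1.000,4.836)–(0.314,4.000)
cell (1,2): code 0110 → (1.000,2.520)–(2.000,2.440)
cell (1,4): code 1001 → (2.000,4.923)–(1.000,4.836)
cell (2,2): code 0010 → (2.000,2.440)–(2.663,3.000)
cell (2,3): code 0011 → (2.663,3.000)–(2.847,4.000)
cell (2,4): code 0001 → (2.847,4.000)–(2.000,4.923)
total: 8 segments, chained into 1 closed loop(s), length Σ = 7.939627

segments=8 loops=1 length=7.940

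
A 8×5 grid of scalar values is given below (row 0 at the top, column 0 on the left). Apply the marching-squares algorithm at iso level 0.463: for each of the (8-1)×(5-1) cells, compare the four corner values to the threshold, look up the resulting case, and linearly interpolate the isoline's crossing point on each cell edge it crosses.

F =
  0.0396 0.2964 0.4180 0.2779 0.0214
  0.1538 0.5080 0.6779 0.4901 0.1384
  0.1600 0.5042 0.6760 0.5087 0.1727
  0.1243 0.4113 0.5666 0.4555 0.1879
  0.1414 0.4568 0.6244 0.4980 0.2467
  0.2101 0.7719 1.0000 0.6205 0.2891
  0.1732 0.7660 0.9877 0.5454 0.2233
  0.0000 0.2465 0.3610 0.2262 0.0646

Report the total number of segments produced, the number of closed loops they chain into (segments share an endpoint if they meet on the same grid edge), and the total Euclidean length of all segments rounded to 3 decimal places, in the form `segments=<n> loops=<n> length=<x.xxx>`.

segments=22 loops=1 length=16.565

cell (0,0): code 0100 → (0.787,1.000)–(1.000,0.873)
cell (0,1): code 1100 → (0.173,2.000)–(0.787,1.000)
cell (0,2): code 1100 → (0.872,3.000)–(0.173,2.000)
cell (0,3): code 1000 → (1.000,3.077)–(0.872,3.000)
cell (1,0): code 0110 → (1.000,0.873)–(2.000,0.880)
cell (1,3): code 1001 → (2.000,3.136)–(1.000,3.077)
cell (2,0): code 0010 → (2.000,0.880)–(2.443,1.000)
cell (2,1): code 0111 → (2.443,1.000)–(3.000,1.333)
cell (2,2): code 1011 → (3.000,2.932)–(2.859,3.000)
cell (2,3): code 0001 → (2.859,3.000)–(2.000,3.136)
cell (3,1): code 0110 → (3.000,1.333)–(4.000,1.037)
cell (3,2): code 1101 → (3.176,3.000)–(3.000,2.932)
cell (3,3): code 1000 → (4.000,3.139)–(3.176,3.000)
cell (4,0): code 0100 → (4.020,1.000)–(5.000,0.450)
cell (4,1): code 1110 → (4.000,1.037)–(4.020,1.000)
cell (4,3): code 1001 → (5.000,3.475)–(4.000,3.139)
cell (5,0): code 0110 → (5.000,0.450)–(6.000,0.489)
cell (5,3): code 1001 → (6.000,3.256)–(5.000,3.475)
cell (6,0): code 0010 → (6.000,0.489)–(6.583,1.000)
cell (6,1): code 0011 → (6.583,1.000)–(6.837,2.000)
cell (6,2): code 0011 → (6.837,2.000)–(6.258,3.000)
cell (6,3): code 0001 → (6.258,3.000)–(6.000,3.256)
total: 22 segments, chained into 1 closed loop(s), length Σ = 16.564916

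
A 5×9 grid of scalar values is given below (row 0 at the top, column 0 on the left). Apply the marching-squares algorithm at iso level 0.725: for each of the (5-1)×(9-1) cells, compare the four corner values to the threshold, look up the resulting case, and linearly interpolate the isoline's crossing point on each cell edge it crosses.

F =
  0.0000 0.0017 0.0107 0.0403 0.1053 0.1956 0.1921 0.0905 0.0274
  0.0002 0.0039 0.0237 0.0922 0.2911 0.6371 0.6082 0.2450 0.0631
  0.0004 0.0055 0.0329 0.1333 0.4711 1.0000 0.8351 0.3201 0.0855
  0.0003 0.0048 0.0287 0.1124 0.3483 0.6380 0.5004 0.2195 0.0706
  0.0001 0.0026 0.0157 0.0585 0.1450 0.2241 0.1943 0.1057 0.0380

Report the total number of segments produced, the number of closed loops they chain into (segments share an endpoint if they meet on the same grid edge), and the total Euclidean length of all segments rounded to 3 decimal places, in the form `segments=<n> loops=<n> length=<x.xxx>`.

cell (1,4): code 0100 → (1.242,5.000)–(2.000,4.480)
cell (1,5): code 1100 → (1.515,6.000)–(1.242,5.000)
cell (1,6): code 1000 → (2.000,6.214)–(1.515,6.000)
cell (2,4): code 0010 → (2.000,4.480)–(2.760,5.000)
cell (2,5): code 0011 → (2.760,5.000)–(2.329,6.000)
cell (2,6): code 0001 → (2.329,6.000)–(2.000,6.214)
total: 6 segments, chained into 1 closed loop(s), length Σ = 4.887430

segments=6 loops=1 length=4.887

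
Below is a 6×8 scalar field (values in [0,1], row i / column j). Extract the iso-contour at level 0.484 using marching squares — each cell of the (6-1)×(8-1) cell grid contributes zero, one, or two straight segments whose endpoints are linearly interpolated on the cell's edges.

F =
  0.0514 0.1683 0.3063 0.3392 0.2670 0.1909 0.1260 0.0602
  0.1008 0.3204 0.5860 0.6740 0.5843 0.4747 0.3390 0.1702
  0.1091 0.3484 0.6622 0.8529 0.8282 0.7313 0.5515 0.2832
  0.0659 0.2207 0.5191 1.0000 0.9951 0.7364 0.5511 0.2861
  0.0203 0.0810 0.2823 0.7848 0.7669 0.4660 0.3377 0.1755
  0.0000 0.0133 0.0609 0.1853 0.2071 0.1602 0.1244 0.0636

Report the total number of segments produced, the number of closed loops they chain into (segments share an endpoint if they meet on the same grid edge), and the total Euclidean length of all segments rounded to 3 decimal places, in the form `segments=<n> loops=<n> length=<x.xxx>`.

cell (0,1): code 0100 → (0.635,2.000)–(1.000,1.616)
cell (0,2): code 1100 → (0.432,3.000)–(0.635,2.000)
cell (0,3): code 1100 → (0.684,4.000)–(0.432,3.000)
cell (0,4): code 1000 → (1.000,4.915)–(0.684,4.000)
cell (1,1): code 0110 → (1.000,1.616)–(2.000,1.432)
cell (1,4): code 1101 → (1.036,5.000)–(1.000,4.915)
cell (1,5): code 1100 → (1.682,6.000)–(1.036,5.000)
cell (1,6): code 1000 → (2.000,6.252)–(1.682,6.000)
cell (2,1): code 0110 → (2.000,1.432)–(3.000,1.882)
cell (2,6): code 1001 → (3.000,6.253)–(2.000,6.252)
cell (3,1): code 0010 → (3.000,1.882)–(3.148,2.000)
cell (3,2): code 0111 → (3.148,2.000)–(4.000,2.401)
cell (3,4): code 1011 → (4.000,4.940)–(3.933,5.000)
cell (3,5): code 0011 → (3.933,5.000)–(3.314,6.000)
cell (3,6): code 0001 → (3.314,6.000)–(3.000,6.253)
cell (4,2): code 0010 → (4.000,2.401)–(4.502,3.000)
cell (4,3): code 0011 → (4.502,3.000)–(4.505,4.000)
cell (4,4): code 0001 → (4.505,4.000)–(4.000,4.940)
total: 18 segments, chained into 1 closed loop(s), length Σ = 13.999379

segments=18 loops=1 length=13.999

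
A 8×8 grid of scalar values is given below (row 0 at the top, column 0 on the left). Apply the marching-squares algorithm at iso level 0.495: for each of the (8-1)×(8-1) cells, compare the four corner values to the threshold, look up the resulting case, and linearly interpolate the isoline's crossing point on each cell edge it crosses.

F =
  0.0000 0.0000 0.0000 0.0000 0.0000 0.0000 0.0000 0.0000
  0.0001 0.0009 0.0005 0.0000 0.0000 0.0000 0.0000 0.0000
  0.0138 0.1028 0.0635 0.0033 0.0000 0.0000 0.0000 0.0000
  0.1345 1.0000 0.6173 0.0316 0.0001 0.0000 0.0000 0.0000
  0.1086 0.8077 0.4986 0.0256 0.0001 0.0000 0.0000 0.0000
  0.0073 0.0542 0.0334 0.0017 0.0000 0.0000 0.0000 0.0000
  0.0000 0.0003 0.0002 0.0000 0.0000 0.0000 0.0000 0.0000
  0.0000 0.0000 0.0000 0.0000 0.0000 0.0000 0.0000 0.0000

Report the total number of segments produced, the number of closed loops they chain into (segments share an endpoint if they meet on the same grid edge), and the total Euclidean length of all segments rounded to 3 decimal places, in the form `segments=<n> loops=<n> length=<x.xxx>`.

cell (2,0): code 0100 → (2.437,1.000)–(3.000,0.417)
cell (2,1): code 1100 → (2.779,2.000)–(2.437,1.000)
cell (2,2): code 1000 → (3.000,2.209)–(2.779,2.000)
cell (3,0): code 0110 → (3.000,0.417)–(4.000,0.553)
cell (3,2): code 1001 → (4.000,2.008)–(3.000,2.209)
cell (4,0): code 0010 → (4.000,0.553)–(4.415,1.000)
cell (4,1): code 0011 → (4.415,1.000)–(4.008,2.000)
cell (4,2): code 0001 → (4.008,2.000)–(4.000,2.008)
total: 8 segments, chained into 1 closed loop(s), length Σ = 5.901545

segments=8 loops=1 length=5.902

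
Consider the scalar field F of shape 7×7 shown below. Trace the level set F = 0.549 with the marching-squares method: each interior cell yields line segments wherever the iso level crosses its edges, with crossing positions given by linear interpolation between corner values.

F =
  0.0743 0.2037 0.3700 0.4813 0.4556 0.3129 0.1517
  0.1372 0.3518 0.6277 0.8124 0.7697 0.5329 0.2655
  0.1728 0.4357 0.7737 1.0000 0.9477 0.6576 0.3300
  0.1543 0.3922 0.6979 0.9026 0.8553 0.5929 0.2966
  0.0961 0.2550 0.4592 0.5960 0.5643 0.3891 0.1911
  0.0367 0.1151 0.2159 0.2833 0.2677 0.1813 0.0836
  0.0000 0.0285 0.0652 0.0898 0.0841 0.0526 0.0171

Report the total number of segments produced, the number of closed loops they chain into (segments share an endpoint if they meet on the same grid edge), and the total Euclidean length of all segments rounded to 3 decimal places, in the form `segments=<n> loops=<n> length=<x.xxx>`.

segments=16 loops=1 length=12.377

cell (0,1): code 0100 → (0.695,2.000)–(1.000,1.715)
cell (0,2): code 1100 → (0.204,3.000)–(0.695,2.000)
cell (0,3): code 1100 → (0.297,4.000)–(0.204,3.000)
cell (0,4): code 1000 → (1.000,4.932)–(0.297,4.000)
cell (1,1): code 0110 → (1.000,1.715)–(2.000,1.335)
cell (1,4): code 1101 → (1.129,5.000)–(1.000,4.932)
cell (1,5): code 1000 → (2.000,5.332)–(1.129,5.000)
cell (2,1): code 0110 → (2.000,1.335)–(3.000,1.513)
cell (2,5): code 1001 → (3.000,5.148)–(2.000,5.332)
cell (3,1): code 0010 → (3.000,1.513)–(3.624,2.000)
cell (3,2): code 0111 → (3.624,2.000)–(4.000,2.656)
cell (3,4): code 1011 → (4.000,4.087)–(3.215,5.000)
cell (3,5): code 0001 → (3.215,5.000)–(3.000,5.148)
cell (4,2): code 0010 → (4.000,2.656)–(4.150,3.000)
cell (4,3): code 0011 → (4.150,3.000)–(4.052,4.000)
cell (4,4): code 0001 → (4.052,4.000)–(4.000,4.087)
total: 16 segments, chained into 1 closed loop(s), length Σ = 12.377079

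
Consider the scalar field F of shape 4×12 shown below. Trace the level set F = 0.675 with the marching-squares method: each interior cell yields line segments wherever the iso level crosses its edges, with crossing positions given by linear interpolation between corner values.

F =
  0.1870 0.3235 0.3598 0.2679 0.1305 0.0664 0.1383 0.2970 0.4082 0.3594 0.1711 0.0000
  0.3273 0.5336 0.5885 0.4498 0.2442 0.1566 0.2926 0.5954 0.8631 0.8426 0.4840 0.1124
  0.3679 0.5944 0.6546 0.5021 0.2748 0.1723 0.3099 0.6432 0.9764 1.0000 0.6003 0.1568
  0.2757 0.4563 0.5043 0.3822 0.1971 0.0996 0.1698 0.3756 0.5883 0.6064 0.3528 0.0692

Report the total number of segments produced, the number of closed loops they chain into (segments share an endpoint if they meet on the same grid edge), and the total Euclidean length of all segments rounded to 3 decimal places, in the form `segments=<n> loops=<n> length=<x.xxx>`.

cell (0,7): code 0100 → (0.587,8.000)–(1.000,7.297)
cell (0,8): code 1100 → (0.653,9.000)–(0.587,8.000)
cell (0,9): code 1000 → (1.000,9.467)–(0.653,9.000)
cell (1,7): code 0110 → (1.000,7.297)–(2.000,7.095)
cell (1,9): code 1001 → (2.000,9.813)–(1.000,9.467)
cell (2,7): code 0010 → (2.000,7.095)–(2.777,8.000)
cell (2,8): code 0011 → (2.777,8.000)–(2.826,9.000)
cell (2,9): code 0001 → (2.826,9.000)–(2.000,9.813)
total: 8 segments, chained into 1 closed loop(s), length Σ = 7.830052

segments=8 loops=1 length=7.830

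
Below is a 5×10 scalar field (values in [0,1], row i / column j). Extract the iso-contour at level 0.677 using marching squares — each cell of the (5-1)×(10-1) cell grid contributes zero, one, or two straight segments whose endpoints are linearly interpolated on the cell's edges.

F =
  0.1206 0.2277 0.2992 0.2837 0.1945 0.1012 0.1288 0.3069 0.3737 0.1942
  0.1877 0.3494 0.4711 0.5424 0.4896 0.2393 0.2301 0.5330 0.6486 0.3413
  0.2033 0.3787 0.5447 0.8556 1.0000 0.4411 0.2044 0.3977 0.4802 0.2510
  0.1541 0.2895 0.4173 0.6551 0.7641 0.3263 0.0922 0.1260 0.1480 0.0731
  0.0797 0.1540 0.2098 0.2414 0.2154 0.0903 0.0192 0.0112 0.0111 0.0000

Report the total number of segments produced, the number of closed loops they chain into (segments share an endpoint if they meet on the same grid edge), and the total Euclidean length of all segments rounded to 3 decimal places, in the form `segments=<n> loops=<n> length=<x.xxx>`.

segments=8 loops=1 length=6.096

cell (1,2): code 0100 → (1.430,3.000)–(2.000,2.426)
cell (1,3): code 1100 → (1.367,4.000)–(1.430,3.000)
cell (1,4): code 1000 → (2.000,4.578)–(1.367,4.000)
cell (2,2): code 0010 → (2.000,2.426)–(2.891,3.000)
cell (2,3): code 0111 → (2.891,3.000)–(3.000,3.201)
cell (2,4): code 1001 → (3.000,4.199)–(2.000,4.578)
cell (3,3): code 0010 → (3.000,3.201)–(3.159,4.000)
cell (3,4): code 0001 → (3.159,4.000)–(3.000,4.199)
total: 8 segments, chained into 1 closed loop(s), length Σ = 6.095654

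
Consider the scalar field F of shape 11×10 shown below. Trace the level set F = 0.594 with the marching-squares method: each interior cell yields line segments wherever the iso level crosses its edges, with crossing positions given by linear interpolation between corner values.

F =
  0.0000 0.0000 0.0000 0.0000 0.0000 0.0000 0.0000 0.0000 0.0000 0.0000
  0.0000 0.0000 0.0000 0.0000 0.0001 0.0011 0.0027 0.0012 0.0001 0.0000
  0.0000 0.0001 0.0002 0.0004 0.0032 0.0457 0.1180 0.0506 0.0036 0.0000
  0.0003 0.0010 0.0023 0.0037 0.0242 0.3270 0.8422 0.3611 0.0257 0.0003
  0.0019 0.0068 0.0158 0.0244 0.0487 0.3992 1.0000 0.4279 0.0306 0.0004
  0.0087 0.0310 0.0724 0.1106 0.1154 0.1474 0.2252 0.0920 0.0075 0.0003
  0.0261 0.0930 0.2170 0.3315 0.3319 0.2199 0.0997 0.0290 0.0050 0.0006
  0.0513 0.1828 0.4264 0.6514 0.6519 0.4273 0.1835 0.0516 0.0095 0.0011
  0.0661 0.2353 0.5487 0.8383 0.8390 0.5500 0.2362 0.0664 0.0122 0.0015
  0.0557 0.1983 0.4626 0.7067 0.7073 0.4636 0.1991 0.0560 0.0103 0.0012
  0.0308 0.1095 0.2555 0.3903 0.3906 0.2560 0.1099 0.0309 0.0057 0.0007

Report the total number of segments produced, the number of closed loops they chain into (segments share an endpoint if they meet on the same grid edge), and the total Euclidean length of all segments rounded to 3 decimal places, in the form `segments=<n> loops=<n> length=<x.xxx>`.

cell (2,5): code 0100 → (2.657,6.000)–(3.000,5.518)
cell (2,6): code 1000 → (3.000,6.516)–(2.657,6.000)
cell (3,5): code 0110 → (3.000,5.518)–(4.000,5.324)
cell (3,6): code 1001 → (4.000,6.710)–(3.000,6.516)
cell (4,5): code 0010 → (4.000,5.324)–(4.524,6.000)
cell (4,6): code 0001 → (4.524,6.000)–(4.000,6.710)
cell (6,2): code 0100 → (6.821,3.000)–(7.000,2.745)
cell (6,3): code 1100 → (6.819,4.000)–(6.821,3.000)
cell (6,4): code 1000 → (7.000,4.258)–(6.819,4.000)
cell (7,2): code 0110 → (7.000,2.745)–(8.000,2.156)
cell (7,4): code 1001 → (8.000,4.848)–(7.000,4.258)
cell (8,2): code 0110 → (8.000,2.156)–(9.000,2.538)
cell (8,4): code 1001 → (9.000,4.465)–(8.000,4.848)
cell (9,2): code 0010 → (9.000,2.538)–(9.356,3.000)
cell (9,3): code 0011 → (9.356,3.000)–(9.358,4.000)
cell (9,4): code 0001 → (9.358,4.000)–(9.000,4.465)
total: 16 segments, chained into 2 closed loop(s), length Σ = 13.244295

segments=16 loops=2 length=13.244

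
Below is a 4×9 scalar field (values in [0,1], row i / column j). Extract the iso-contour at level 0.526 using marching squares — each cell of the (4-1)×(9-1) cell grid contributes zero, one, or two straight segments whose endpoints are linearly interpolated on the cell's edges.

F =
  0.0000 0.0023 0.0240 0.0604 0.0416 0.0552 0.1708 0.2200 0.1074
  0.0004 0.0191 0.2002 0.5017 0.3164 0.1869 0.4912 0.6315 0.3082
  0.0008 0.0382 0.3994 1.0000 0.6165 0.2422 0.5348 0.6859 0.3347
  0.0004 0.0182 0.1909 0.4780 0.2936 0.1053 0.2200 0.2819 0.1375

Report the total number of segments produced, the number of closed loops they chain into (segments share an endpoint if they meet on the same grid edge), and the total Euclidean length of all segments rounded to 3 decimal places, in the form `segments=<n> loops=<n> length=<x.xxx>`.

cell (0,6): code 0100 → (0.744,7.000)–(1.000,6.248)
cell (0,7): code 1000 → (1.000,7.326)–(0.744,7.000)
cell (1,2): code 0100 → (1.049,3.000)–(2.000,2.211)
cell (1,3): code 1100 → (1.698,4.000)–(1.049,3.000)
cell (1,4): code 1000 → (2.000,4.242)–(1.698,4.000)
cell (1,5): code 0100 → (1.798,6.000)–(2.000,5.970)
cell (1,6): code 1110 → (1.000,6.248)–(1.798,6.000)
cell (1,7): code 1001 → (2.000,7.455)–(1.000,7.326)
cell (2,2): code 0010 → (2.000,2.211)–(2.908,3.000)
cell (2,3): code 0011 → (2.908,3.000)–(2.280,4.000)
cell (2,4): code 0001 → (2.280,4.000)–(2.000,4.242)
cell (2,5): code 0010 → (2.000,5.970)–(2.028,6.000)
cell (2,6): code 0011 → (2.028,6.000)–(2.396,7.000)
cell (2,7): code 0001 → (2.396,7.000)–(2.000,7.455)
total: 14 segments, chained into 2 closed loop(s), length Σ = 10.536449

segments=14 loops=2 length=10.536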